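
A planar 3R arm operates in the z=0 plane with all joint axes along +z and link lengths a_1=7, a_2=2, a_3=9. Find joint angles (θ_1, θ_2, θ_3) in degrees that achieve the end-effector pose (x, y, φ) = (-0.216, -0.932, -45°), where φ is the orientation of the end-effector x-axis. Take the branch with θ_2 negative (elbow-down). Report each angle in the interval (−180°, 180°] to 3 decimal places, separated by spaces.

wrist centre = target − a_3·(cos φ, sin φ) = (-6.5800, 5.4320)
cos θ_2 = (72.8021−7²−2²)/(2·7·2) = 0.7072; θ_2 = -44.9910° (elbow-down)
β = atan2(5.4320,-6.5800) = 140.4593°; ψ = atan2(-1.4140,8.4144) = -9.5391°
θ_1 = β − ψ = 149.9983°
θ_3 = φ − θ_1 − θ_2 = -150.0073° (wrapped to (-180°,180°])

149.998 -44.991 -150.007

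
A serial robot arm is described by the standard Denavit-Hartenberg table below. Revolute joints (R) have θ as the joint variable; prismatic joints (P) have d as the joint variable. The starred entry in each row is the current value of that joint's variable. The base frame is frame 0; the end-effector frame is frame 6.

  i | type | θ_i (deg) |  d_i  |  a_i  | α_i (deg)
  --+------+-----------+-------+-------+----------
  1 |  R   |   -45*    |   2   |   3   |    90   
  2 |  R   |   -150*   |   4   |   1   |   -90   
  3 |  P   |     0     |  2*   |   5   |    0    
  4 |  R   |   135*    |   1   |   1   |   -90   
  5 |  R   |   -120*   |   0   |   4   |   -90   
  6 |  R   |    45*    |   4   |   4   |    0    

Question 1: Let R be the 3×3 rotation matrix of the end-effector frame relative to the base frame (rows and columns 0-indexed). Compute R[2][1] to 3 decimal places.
End-effector y-axis (col 1 of R) = (0.1607,0.8999,0.4053)
R[2][1] = 0.4053

0.405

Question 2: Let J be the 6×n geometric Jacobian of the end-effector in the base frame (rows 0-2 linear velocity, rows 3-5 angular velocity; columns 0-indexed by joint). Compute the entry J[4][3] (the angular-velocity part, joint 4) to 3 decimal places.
axis z_3 = (0.3536,-0.3536,-0.8660); lever o_n−o_3 = (4.3205,-0.4421,-8.3482)
cross product → J_v[:, 3] = (2.5686,-0.7901,1.3712)
J_ω[:, 3] = z_3
entry J[4][3] = -0.3536

-0.354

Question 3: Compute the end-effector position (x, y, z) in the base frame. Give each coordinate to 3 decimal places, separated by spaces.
0.646 -2.425 -11.080

after link 1: o_1 = (2.1213, -2.1213, 2.0000)
after link 2: o_2 = (-1.3195, -4.3374, 1.5000)
after link 3: o_3 = (-3.6742, -1.9826, -2.7321)
after link 4: o_4 = (-2.3877, -2.2692, -3.2445)
after link 5: o_5 = (-3.0289, -3.6279, -6.9516)
after link 6: o_6 = (0.6462, -2.4248, -11.0803)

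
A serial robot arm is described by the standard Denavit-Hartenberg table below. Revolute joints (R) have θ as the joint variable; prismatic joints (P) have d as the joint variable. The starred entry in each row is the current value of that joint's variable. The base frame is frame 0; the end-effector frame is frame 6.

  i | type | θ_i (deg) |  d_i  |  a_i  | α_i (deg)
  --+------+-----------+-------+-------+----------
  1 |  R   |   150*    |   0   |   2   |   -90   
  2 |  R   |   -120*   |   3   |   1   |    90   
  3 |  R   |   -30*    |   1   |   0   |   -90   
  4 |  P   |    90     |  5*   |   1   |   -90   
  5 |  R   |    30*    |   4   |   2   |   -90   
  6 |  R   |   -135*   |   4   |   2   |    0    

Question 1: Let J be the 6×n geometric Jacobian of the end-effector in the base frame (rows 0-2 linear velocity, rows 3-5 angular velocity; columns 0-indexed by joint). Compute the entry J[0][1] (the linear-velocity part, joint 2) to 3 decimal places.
axis z_1 = (-0.5000,-0.8660,0.0000); lever o_n−o_1 = (-3.6005,-5.7543,-3.4027)
cross product → J_v[:, 1] = (2.9469,-1.7014,-0.2410)
J_ω[:, 1] = z_1
entry J[0][1] = 2.9469

2.947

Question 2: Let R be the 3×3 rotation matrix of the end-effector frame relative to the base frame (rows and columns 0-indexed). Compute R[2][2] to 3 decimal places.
-0.625

End-effector z-axis (col 2 of R) = (0.5625,0.5413,-0.6250)
R[2][2] = -0.6250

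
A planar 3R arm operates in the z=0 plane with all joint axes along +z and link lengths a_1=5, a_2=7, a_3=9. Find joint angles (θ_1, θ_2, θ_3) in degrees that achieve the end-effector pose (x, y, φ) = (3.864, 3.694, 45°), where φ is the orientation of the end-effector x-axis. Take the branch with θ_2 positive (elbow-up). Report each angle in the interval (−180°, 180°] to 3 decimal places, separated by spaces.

wrist centre = target − a_3·(cos φ, sin φ) = (-2.5000, -2.6700)
cos θ_2 = (13.3785−5²−7²)/(2·5·7) = -0.8660; θ_2 = 149.9995° (elbow-up)
β = atan2(-2.6700,-2.5000) = -133.1166°; ψ = atan2(3.5000,-1.0622) = 106.8813°
θ_1 = β − ψ = -239.9980°
θ_3 = φ − θ_1 − θ_2 = 134.9984° (wrapped to (-180°,180°])

120.002 150.000 134.998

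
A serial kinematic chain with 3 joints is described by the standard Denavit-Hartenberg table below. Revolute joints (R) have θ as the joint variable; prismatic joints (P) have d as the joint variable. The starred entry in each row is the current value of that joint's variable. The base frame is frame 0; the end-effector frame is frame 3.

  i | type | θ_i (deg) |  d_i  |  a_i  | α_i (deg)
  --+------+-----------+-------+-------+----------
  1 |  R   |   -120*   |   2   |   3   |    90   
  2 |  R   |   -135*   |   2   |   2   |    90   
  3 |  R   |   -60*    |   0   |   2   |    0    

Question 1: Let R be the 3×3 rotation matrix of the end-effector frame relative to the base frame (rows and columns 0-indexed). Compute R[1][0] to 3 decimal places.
End-effector x-axis (col 0 of R) = (0.9268,-0.1268,-0.3536)
R[1][0] = -0.1268

-0.127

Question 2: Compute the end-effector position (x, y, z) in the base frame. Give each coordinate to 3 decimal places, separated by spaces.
-0.671 -0.627 -0.121

after link 1: o_1 = (-1.5000, -2.5981, 2.0000)
after link 2: o_2 = (-2.5249, -0.3733, 0.5858)
after link 3: o_3 = (-0.6714, -0.6270, -0.1213)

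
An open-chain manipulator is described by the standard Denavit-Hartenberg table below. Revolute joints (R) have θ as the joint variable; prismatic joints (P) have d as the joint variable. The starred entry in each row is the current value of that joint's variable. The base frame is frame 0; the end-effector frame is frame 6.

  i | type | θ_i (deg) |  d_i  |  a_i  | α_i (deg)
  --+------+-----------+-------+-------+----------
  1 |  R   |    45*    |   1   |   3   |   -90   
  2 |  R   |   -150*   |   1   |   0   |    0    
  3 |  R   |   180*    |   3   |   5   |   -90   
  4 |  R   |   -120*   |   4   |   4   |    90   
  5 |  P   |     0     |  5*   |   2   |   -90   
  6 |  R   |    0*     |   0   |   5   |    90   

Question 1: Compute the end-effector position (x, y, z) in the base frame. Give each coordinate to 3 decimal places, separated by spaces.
after link 1: o_1 = (2.1213, 2.1213, 1.0000)
after link 2: o_2 = (1.4142, 2.8284, 1.0000)
after link 3: o_3 = (2.3548, 8.0116, -1.5000)
after link 4: o_4 = (-2.7337, 7.8221, -3.9641)
after link 5: o_5 = (-5.4547, 4.0151, -1.2990)
after link 6: o_6 = (-10.0475, 5.5460, -0.0490)

-10.047 5.546 -0.049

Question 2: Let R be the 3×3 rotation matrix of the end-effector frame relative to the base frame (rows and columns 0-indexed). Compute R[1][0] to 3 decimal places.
End-effector x-axis (col 0 of R) = (-0.9186,0.3062,0.2500)
R[1][0] = 0.3062

0.306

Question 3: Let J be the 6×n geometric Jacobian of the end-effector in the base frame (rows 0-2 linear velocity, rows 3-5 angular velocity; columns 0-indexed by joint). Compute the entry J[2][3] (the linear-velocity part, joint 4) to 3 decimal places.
axis z_3 = (-0.3536,-0.3536,-0.8660); lever o_n−o_3 = (-12.4022,-2.4656,1.4510)
cross product → J_v[:, 3] = (-2.6482,11.2536,-3.5131)
J_ω[:, 3] = z_3
entry J[2][3] = -3.5131

-3.513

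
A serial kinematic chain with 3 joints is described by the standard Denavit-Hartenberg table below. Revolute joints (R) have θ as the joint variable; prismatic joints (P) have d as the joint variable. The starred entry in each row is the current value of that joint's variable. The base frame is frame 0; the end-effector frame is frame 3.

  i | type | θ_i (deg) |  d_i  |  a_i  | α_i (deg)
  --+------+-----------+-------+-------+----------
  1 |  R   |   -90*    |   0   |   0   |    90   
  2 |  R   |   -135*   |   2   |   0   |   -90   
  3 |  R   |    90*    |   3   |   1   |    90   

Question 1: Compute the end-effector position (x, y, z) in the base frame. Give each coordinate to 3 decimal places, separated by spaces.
after link 1: o_1 = (0.0000, 0.0000, 0.0000)
after link 2: o_2 = (-2.0000, -0.0000, 0.0000)
after link 3: o_3 = (-1.0000, -2.1213, -2.1213)

-1.000 -2.121 -2.121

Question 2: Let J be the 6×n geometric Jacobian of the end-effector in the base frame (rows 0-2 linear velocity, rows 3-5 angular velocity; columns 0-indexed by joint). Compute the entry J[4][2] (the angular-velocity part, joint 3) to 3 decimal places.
-0.707

axis z_2 = (-0.0000,-0.7071,-0.7071); lever o_n−o_2 = (1.0000,-2.1213,-2.1213)
cross product → J_v[:, 2] = (0.0000,-0.7071,0.7071)
J_ω[:, 2] = z_2
entry J[4][2] = -0.7071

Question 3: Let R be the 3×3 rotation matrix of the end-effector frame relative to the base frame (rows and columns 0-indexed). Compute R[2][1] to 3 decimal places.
-0.707

End-effector y-axis (col 1 of R) = (-0.0000,-0.7071,-0.7071)
R[2][1] = -0.7071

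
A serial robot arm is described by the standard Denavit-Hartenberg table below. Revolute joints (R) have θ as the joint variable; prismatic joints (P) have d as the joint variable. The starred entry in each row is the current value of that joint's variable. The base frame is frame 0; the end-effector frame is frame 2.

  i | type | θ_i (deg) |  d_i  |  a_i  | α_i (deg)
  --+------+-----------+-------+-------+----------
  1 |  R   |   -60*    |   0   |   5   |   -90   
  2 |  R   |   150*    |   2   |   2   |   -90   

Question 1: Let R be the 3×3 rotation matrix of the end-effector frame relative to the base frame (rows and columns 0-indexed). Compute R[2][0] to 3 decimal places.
End-effector x-axis (col 0 of R) = (-0.4330,0.7500,-0.5000)
R[2][0] = -0.5000

-0.500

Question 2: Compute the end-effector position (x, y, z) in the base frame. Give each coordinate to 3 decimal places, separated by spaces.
after link 1: o_1 = (2.5000, -4.3301, 0.0000)
after link 2: o_2 = (3.3660, -1.8301, -1.0000)

3.366 -1.830 -1.000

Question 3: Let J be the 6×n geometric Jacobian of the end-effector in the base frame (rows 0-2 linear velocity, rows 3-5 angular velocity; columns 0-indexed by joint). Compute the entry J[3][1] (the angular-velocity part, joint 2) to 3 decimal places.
axis z_1 = (0.8660,0.5000,0.0000); lever o_n−o_1 = (0.8660,2.5000,-1.0000)
cross product → J_v[:, 1] = (-0.5000,0.8660,1.7321)
J_ω[:, 1] = z_1
entry J[3][1] = 0.8660

0.866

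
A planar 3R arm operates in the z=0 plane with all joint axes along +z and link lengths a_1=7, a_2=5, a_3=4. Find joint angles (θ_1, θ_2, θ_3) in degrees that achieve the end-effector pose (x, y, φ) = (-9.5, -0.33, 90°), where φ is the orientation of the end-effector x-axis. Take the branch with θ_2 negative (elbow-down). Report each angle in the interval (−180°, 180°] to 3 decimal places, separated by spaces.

-130.993 -60.001 -79.006

wrist centre = target − a_3·(cos φ, sin φ) = (-9.5000, -4.3300)
cos θ_2 = (108.9989−7²−5²)/(2·7·5) = 0.5000; θ_2 = -60.0010° (elbow-down)
β = atan2(-4.3300,-9.5000) = -155.4970°; ψ = atan2(-4.3302,9.4999) = -24.5040°
θ_1 = β − ψ = -130.9930°
θ_3 = φ − θ_1 − θ_2 = -79.0060° (wrapped to (-180°,180°])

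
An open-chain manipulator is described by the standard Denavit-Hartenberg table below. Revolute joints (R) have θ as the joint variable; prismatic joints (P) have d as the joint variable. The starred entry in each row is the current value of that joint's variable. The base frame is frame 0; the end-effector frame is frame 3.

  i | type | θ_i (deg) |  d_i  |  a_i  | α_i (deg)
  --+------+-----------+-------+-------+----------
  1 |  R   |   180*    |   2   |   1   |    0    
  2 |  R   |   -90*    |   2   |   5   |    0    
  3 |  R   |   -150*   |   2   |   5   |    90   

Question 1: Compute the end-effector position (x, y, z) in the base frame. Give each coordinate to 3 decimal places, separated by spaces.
after link 1: o_1 = (-1.0000, 0.0000, 2.0000)
after link 2: o_2 = (-1.0000, 5.0000, 4.0000)
after link 3: o_3 = (1.5000, 0.6699, 6.0000)

1.500 0.670 6.000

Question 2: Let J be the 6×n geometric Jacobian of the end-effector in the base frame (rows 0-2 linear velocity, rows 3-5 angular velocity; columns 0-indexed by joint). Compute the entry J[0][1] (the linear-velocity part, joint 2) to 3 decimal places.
-0.670

axis z_1 = (0.0000,0.0000,1.0000); lever o_n−o_1 = (2.5000,0.6699,4.0000)
cross product → J_v[:, 1] = (-0.6699,2.5000,0.0000)
J_ω[:, 1] = z_1
entry J[0][1] = -0.6699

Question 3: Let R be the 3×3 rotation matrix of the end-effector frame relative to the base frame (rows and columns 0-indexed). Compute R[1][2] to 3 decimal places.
-0.500

End-effector z-axis (col 2 of R) = (-0.8660,-0.5000,0.0000)
R[1][2] = -0.5000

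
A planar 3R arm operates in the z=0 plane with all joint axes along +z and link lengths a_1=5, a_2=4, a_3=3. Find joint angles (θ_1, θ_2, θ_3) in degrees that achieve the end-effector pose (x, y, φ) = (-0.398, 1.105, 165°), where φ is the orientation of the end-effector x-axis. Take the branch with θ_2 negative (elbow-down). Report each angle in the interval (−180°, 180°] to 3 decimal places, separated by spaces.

wrist centre = target − a_3·(cos φ, sin φ) = (2.4998, 0.3285)
cos θ_2 = (6.3568−5²−4²)/(2·5·4) = -0.8661; θ_2 = -150.0062° (elbow-down)
β = atan2(0.3285,2.4998) = 7.4874°; ψ = atan2(-1.9996,1.5357) = -52.4763°
θ_1 = β − ψ = 59.9637°
θ_3 = φ − θ_1 − θ_2 = -104.9575° (wrapped to (-180°,180°])

59.964 -150.006 -104.958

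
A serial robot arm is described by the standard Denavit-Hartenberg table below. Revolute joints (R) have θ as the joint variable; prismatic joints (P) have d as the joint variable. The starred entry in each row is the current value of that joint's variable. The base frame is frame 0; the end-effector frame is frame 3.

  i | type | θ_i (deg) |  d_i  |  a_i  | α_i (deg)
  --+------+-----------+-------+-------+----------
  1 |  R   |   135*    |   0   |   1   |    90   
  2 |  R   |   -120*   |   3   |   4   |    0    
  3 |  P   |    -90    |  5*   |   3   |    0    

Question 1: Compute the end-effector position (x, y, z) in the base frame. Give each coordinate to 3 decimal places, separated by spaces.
after link 1: o_1 = (-0.7071, 0.7071, 0.0000)
after link 2: o_2 = (2.8284, 1.4142, -3.4641)
after link 3: o_3 = (8.2011, 3.1126, -1.9641)

8.201 3.113 -1.964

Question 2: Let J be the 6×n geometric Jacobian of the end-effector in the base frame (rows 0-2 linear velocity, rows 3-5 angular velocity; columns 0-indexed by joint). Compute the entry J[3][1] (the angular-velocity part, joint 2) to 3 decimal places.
0.707

axis z_1 = (0.7071,0.7071,0.0000); lever o_n−o_1 = (8.9082,2.4055,-1.9641)
cross product → J_v[:, 1] = (-1.3888,1.3888,-4.5981)
J_ω[:, 1] = z_1
entry J[3][1] = 0.7071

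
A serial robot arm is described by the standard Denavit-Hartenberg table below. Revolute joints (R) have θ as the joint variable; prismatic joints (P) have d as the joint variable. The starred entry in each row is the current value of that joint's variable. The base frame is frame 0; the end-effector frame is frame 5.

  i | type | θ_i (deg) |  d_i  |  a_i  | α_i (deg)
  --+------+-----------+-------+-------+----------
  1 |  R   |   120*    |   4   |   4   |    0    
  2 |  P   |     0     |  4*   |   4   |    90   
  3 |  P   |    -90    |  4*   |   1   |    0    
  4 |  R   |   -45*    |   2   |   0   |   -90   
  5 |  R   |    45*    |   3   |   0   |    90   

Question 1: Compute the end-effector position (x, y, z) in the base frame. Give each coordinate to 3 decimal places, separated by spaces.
0.135 11.765 4.879

after link 1: o_1 = (-2.0000, 3.4641, 4.0000)
after link 2: o_2 = (-4.0000, 6.9282, 8.0000)
after link 3: o_3 = (-0.5359, 8.9282, 7.0000)
after link 4: o_4 = (1.1962, 9.9282, 7.0000)
after link 5: o_5 = (0.1355, 11.7653, 4.8787)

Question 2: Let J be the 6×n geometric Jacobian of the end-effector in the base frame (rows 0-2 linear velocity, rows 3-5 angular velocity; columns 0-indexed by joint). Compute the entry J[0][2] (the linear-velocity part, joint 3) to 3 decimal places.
prismatic axis z_2 = (0.8660,0.5000,0.0000)
J_v[:, 2] = z_2; J_ω[:, 2] = (0,0,0)
entry J[0][2] = 0.8660

0.866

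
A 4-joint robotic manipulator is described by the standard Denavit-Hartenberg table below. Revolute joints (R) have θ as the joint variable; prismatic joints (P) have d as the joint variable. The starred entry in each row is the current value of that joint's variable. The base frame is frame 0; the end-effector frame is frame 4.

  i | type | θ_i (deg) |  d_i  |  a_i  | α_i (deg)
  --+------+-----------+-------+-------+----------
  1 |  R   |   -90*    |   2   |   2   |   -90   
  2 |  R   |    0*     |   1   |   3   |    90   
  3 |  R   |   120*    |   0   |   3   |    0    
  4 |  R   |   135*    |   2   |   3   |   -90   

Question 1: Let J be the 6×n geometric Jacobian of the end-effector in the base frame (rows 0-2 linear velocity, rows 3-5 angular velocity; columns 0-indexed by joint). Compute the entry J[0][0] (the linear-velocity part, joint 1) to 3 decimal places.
axis z_0 = ẑ; lever o_n−o_0 = (0.7003,-2.7235,4.0000)
cross product → J_v[:, 0] = (2.7235,0.7003,-0.0000)
J_ω[:, 0] = z_0
entry J[0][0] = 2.7235

2.724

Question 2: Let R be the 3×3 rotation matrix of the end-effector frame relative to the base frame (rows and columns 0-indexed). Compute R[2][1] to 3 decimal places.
End-effector y-axis (col 1 of R) = (-0.0000,-0.0000,-1.0000)
R[2][1] = -1.0000

-1.000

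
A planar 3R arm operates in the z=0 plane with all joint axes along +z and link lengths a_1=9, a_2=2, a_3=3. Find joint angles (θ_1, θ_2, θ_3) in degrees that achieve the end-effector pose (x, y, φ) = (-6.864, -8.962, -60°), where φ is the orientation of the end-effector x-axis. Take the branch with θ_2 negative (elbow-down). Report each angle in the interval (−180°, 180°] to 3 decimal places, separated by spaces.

wrist centre = target − a_3·(cos φ, sin φ) = (-8.3640, -6.3639)
cos θ_2 = (110.4560−9²−2²)/(2·9·2) = 0.7071; θ_2 = -44.9996° (elbow-down)
β = atan2(-6.3639,-8.3640) = -142.7336°; ψ = atan2(-1.4142,10.4142) = -7.7332°
θ_1 = β − ψ = -135.0004°
θ_3 = φ − θ_1 − θ_2 = 120.0000° (wrapped to (-180°,180°])

-135.000 -45.000 120.000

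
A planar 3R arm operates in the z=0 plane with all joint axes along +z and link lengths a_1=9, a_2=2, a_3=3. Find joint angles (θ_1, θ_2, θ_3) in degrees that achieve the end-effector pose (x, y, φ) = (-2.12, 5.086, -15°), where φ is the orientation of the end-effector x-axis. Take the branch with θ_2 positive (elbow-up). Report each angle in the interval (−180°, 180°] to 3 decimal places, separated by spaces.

wrist centre = target − a_3·(cos φ, sin φ) = (-5.0178, 5.8625)
cos θ_2 = (59.5465−9²−2²)/(2·9·2) = -0.7070; θ_2 = 134.9947° (elbow-up)
β = atan2(5.8625,-5.0178) = 130.5608°; ψ = atan2(1.4143,7.5859) = 10.5612°
θ_1 = β − ψ = 119.9996°
θ_3 = φ − θ_1 − θ_2 = 90.0056° (wrapped to (-180°,180°])

120.000 134.995 90.006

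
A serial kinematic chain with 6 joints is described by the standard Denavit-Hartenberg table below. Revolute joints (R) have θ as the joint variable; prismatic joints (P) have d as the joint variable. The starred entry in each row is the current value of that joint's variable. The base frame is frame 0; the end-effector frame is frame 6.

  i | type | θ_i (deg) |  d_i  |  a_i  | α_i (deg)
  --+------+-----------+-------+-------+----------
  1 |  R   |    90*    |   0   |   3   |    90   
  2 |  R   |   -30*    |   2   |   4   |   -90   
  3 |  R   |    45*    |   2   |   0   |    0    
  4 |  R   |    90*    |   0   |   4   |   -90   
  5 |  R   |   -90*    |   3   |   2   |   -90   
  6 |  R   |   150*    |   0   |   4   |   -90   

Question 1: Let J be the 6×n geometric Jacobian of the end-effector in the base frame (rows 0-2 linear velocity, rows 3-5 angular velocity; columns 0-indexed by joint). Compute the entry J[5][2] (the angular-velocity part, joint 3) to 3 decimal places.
axis z_2 = (0.0000,0.5000,0.8660); lever o_n−o_2 = (-2.1213,-2.7939,2.2319)
cross product → J_v[:, 2] = (3.5355,-1.8371,1.0607)
J_ω[:, 2] = z_2
entry J[5][2] = 0.8660

0.866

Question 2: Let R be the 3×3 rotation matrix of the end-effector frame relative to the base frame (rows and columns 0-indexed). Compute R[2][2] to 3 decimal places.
End-effector z-axis (col 2 of R) = (0.6124,-0.7803,-0.1268)
R[2][2] = -0.1268

-0.127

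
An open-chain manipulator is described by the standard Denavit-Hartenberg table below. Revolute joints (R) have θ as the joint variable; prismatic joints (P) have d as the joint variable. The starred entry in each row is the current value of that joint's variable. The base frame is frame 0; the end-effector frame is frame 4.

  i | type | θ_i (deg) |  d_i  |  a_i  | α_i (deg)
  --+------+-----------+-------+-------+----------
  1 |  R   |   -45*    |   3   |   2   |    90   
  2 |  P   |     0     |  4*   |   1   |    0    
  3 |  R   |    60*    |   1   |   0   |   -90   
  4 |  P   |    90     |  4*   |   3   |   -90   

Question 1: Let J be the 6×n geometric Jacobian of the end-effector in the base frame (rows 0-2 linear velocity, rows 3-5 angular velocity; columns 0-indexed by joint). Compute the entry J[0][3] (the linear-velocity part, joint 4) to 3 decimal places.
-0.612

prismatic axis z_3 = (-0.6124,0.6124,0.5000)
J_v[:, 3] = z_3; J_ω[:, 3] = (0,0,0)
entry J[0][3] = -0.6124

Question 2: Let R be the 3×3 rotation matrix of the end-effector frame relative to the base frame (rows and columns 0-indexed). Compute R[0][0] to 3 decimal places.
End-effector x-axis (col 0 of R) = (0.7071,0.7071,0.0000)
R[0][0] = 0.7071

0.707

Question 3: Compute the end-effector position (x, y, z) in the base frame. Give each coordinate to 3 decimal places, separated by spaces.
-1.742 -1.086 5.000

after link 1: o_1 = (1.4142, -1.4142, 3.0000)
after link 2: o_2 = (-0.7071, -4.9497, 3.0000)
after link 3: o_3 = (-1.4142, -5.6569, 3.0000)
after link 4: o_4 = (-1.7424, -1.0860, 5.0000)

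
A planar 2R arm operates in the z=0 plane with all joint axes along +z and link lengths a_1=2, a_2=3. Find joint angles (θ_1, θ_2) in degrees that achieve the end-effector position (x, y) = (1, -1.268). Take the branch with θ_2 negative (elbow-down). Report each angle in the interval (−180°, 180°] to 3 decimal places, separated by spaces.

cos θ_2 = (2.6078−2²−3²)/(2·2·3) = -0.8660; θ_2 = -149.9988° (elbow-down)
β = atan2(-1.2680,1.0000) = -51.7392°; ψ = atan2(-1.5001,-0.5980) = -111.7362°
θ_1 = β − ψ = 59.9971°

59.997 -149.999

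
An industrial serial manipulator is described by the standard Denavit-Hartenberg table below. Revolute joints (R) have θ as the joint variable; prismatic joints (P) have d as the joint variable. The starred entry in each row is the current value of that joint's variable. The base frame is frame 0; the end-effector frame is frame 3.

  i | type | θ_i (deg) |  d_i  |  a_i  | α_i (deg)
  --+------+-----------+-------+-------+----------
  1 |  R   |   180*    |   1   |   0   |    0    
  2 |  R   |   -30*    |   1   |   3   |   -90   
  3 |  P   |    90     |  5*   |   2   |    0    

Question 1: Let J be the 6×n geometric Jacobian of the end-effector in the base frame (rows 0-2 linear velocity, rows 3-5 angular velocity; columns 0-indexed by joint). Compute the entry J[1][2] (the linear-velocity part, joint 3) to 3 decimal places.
prismatic axis z_2 = (-0.5000,-0.8660,0.0000)
J_v[:, 2] = z_2; J_ω[:, 2] = (0,0,0)
entry J[1][2] = -0.8660

-0.866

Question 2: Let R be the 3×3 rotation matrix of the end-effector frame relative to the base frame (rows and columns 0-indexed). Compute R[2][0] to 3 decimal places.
-1.000

End-effector x-axis (col 0 of R) = (-0.0000,-0.0000,-1.0000)
R[2][0] = -1.0000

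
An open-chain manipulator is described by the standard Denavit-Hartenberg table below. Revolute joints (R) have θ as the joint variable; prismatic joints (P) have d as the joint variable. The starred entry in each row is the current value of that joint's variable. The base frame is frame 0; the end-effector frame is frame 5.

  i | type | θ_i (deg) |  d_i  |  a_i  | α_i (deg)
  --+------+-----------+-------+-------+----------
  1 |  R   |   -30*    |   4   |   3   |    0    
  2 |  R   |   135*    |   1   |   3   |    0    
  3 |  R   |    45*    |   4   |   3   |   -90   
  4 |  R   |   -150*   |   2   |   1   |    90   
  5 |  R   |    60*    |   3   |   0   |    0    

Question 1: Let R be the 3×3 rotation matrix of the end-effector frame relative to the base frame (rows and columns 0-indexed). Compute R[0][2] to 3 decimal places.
0.433

End-effector z-axis (col 2 of R) = (0.4330,-0.2500,-0.8660)
R[0][2] = 0.4330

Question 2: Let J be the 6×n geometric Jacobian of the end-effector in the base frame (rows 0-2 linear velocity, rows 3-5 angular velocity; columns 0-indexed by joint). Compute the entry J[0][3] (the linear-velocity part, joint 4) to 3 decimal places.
axis z_3 = (-0.5000,-0.8660,0.0000); lever o_n−o_3 = (1.0490,-2.9151,-2.0981)
cross product → J_v[:, 3] = (1.8170,-1.0490,2.3660)
J_ω[:, 3] = z_3
entry J[0][3] = 1.8170

1.817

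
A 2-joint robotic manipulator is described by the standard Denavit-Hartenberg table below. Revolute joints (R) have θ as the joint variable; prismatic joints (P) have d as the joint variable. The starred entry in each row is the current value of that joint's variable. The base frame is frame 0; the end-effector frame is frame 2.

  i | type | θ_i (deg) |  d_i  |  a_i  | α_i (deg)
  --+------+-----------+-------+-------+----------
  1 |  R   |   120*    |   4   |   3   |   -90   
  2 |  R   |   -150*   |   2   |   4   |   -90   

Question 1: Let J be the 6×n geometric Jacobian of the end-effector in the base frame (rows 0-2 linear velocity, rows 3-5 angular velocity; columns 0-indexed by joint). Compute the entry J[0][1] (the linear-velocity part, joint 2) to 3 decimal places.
axis z_1 = (-0.8660,-0.5000,0.0000); lever o_n−o_1 = (-0.0000,-4.0000,2.0000)
cross product → J_v[:, 1] = (-1.0000,1.7321,3.4641)
J_ω[:, 1] = z_1
entry J[0][1] = -1.0000

-1.000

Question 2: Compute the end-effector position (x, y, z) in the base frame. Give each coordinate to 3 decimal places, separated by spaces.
after link 1: o_1 = (-1.5000, 2.5981, 4.0000)
after link 2: o_2 = (-1.5000, -1.4019, 6.0000)

-1.500 -1.402 6.000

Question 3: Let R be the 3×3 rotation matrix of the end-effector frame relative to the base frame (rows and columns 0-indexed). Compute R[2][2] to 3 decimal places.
End-effector z-axis (col 2 of R) = (-0.2500,0.4330,0.8660)
R[2][2] = 0.8660

0.866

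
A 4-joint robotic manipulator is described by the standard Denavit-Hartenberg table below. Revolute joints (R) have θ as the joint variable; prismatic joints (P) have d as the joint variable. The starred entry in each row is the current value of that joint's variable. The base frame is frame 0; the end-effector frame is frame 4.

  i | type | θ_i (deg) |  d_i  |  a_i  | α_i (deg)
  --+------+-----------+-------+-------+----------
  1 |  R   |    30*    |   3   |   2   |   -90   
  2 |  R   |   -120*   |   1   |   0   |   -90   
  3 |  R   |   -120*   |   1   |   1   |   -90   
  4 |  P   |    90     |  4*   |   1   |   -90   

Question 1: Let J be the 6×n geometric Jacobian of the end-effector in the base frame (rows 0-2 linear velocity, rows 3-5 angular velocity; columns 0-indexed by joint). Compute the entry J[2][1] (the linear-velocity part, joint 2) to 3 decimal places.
1.482

axis z_1 = (-0.5000,0.8660,0.0000); lever o_n−o_1 = (-3.2165,2.6071,2.5670)
cross product → J_v[:, 1] = (2.2231,1.2835,1.4821)
J_ω[:, 1] = z_1
entry J[2][1] = 1.4821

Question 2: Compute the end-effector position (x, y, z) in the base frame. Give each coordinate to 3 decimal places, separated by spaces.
after link 1: o_1 = (1.7321, 1.0000, 3.0000)
after link 2: o_2 = (1.2321, 1.8660, 3.0000)
after link 3: o_3 = (1.7655, 3.1740, 3.0670)
after link 4: o_4 = (-1.4845, 3.6071, 5.5670)

-1.484 3.607 5.567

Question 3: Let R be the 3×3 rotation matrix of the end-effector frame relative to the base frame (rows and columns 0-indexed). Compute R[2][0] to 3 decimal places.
End-effector x-axis (col 0 of R) = (-0.7500,-0.4330,-0.5000)
R[2][0] = -0.5000

-0.500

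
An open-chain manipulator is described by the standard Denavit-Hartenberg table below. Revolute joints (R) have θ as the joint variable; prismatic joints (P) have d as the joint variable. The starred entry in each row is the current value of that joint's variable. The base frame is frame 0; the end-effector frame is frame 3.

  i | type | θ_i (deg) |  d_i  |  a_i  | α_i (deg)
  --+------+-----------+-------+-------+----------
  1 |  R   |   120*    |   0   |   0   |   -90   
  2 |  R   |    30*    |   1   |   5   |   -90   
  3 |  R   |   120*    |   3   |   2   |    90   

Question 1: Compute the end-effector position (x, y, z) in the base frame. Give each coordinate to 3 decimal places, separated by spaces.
after link 1: o_1 = (0.0000, 0.0000, 0.0000)
after link 2: o_2 = (-3.0311, 3.2500, -2.5000)
after link 3: o_3 = (-0.3481, 2.0670, -4.5981)

-0.348 2.067 -4.598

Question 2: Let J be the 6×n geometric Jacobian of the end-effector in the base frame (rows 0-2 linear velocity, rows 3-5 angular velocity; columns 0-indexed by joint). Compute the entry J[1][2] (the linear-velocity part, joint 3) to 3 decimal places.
-1.799

axis z_2 = (0.2500,-0.4330,-0.8660); lever o_n−o_2 = (2.6830,-1.1830,-2.0981)
cross product → J_v[:, 2] = (-0.1160,-1.7990,0.8660)
J_ω[:, 2] = z_2
entry J[1][2] = -1.7990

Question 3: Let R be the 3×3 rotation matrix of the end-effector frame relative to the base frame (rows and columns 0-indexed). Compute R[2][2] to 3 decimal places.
End-effector z-axis (col 2 of R) = (0.0580,0.8995,-0.4330)
R[2][2] = -0.4330

-0.433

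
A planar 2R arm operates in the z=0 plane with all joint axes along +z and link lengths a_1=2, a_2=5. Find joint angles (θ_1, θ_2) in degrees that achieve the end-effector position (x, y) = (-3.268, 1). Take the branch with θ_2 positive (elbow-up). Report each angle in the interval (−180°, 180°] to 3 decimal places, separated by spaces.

cos θ_2 = (11.6798−2²−5²)/(2·2·5) = -0.8660; θ_2 = 149.9981° (elbow-up)
β = atan2(1.0000,-3.2680) = 162.9860°; ψ = atan2(2.5001,-2.3300) = 132.9831°
θ_1 = β − ψ = 30.0029°

30.003 149.998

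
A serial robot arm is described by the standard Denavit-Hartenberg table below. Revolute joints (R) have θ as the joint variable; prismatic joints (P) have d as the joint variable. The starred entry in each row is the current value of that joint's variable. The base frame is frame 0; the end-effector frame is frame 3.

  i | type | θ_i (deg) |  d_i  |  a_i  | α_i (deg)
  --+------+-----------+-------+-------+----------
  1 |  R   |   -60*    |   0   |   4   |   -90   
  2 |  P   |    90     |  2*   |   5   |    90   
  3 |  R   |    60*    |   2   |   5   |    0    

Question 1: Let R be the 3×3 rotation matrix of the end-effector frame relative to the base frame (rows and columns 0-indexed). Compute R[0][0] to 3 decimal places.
0.750

End-effector x-axis (col 0 of R) = (0.7500,0.4330,-0.5000)
R[0][0] = 0.7500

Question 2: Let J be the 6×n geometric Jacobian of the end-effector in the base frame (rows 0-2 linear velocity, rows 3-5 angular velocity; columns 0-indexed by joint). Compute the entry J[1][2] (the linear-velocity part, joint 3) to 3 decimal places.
axis z_2 = (0.5000,-0.8660,0.0000); lever o_n−o_2 = (4.7500,0.4330,-2.5000)
cross product → J_v[:, 2] = (2.1651,1.2500,4.3301)
J_ω[:, 2] = z_2
entry J[1][2] = 1.2500

1.250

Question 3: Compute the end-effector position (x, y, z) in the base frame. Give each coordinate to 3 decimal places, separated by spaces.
8.482 -2.031 -7.500

after link 1: o_1 = (2.0000, -3.4641, 0.0000)
after link 2: o_2 = (3.7321, -2.4641, -5.0000)
after link 3: o_3 = (8.4821, -2.0311, -7.5000)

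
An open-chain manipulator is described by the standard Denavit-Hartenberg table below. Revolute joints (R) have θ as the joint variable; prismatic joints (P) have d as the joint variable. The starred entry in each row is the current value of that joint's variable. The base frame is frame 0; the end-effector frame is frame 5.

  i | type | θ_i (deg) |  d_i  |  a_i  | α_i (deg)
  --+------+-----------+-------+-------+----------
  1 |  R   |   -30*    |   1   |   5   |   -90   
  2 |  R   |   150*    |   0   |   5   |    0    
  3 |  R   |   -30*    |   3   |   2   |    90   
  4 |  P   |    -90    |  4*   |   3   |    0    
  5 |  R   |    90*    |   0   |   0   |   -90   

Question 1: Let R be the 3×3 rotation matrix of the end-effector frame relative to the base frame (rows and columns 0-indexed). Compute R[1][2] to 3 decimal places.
End-effector z-axis (col 2 of R) = (0.5000,0.8660,0.0000)
R[1][2] = 0.8660

0.866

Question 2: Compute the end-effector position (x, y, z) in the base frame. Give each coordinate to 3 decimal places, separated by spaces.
2.714 -1.567 -5.232

after link 1: o_1 = (4.3301, -2.5000, 1.0000)
after link 2: o_2 = (0.5801, -0.3349, -1.5000)
after link 3: o_3 = (1.2141, 2.7631, -3.2321)
after link 4: o_4 = (2.7141, -1.5670, -5.2321)
after link 5: o_5 = (2.7141, -1.5670, -5.2321)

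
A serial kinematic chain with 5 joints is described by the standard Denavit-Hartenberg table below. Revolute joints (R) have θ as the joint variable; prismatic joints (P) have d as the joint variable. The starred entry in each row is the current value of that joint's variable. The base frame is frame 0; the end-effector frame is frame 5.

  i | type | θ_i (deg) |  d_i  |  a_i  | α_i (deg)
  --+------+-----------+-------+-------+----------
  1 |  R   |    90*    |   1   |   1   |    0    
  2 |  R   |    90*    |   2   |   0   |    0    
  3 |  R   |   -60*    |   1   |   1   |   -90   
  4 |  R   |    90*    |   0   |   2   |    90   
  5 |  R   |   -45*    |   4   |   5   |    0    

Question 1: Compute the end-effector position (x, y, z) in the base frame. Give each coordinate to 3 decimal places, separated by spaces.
0.562 7.098 -1.536

after link 1: o_1 = (0.0000, 1.0000, 1.0000)
after link 2: o_2 = (0.0000, 1.0000, 3.0000)
after link 3: o_3 = (-0.5000, 1.8660, 4.0000)
after link 4: o_4 = (-0.5000, 1.8660, 2.0000)
after link 5: o_5 = (0.5619, 7.0979, -1.5355)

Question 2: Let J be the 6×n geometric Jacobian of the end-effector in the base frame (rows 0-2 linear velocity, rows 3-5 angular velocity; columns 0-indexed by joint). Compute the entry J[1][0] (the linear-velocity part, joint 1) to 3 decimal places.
axis z_0 = ẑ; lever o_n−o_0 = (0.5619,7.0979,-1.5355)
cross product → J_v[:, 0] = (-7.0979,0.5619,0.0000)
J_ω[:, 0] = z_0
entry J[1][0] = 0.5619

0.562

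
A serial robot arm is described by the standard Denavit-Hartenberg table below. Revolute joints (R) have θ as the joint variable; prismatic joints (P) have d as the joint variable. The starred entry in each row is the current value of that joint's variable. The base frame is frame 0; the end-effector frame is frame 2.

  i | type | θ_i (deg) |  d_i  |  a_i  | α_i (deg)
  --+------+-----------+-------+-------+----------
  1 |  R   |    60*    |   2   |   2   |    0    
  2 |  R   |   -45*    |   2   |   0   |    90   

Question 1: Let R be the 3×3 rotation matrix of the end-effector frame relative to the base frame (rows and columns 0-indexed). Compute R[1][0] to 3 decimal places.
End-effector x-axis (col 0 of R) = (0.9659,0.2588,0.0000)
R[1][0] = 0.2588

0.259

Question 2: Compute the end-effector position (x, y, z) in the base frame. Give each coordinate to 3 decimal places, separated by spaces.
1.000 1.732 4.000

after link 1: o_1 = (1.0000, 1.7321, 2.0000)
after link 2: o_2 = (1.0000, 1.7321, 4.0000)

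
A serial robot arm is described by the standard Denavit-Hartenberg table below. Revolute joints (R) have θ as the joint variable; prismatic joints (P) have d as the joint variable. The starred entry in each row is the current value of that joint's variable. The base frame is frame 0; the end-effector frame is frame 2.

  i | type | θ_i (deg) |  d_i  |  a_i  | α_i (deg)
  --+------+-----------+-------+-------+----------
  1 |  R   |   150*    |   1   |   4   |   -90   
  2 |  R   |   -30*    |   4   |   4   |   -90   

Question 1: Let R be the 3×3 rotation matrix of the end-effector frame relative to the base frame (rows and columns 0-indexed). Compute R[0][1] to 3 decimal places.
End-effector y-axis (col 1 of R) = (0.5000,0.8660,-0.0000)
R[0][1] = 0.5000

0.500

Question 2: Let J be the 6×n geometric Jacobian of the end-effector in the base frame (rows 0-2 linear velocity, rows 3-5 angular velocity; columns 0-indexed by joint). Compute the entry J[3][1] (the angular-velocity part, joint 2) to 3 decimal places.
-0.500

axis z_1 = (-0.5000,-0.8660,0.0000); lever o_n−o_1 = (-5.0000,-1.7321,2.0000)
cross product → J_v[:, 1] = (-1.7321,1.0000,-3.4641)
J_ω[:, 1] = z_1
entry J[3][1] = -0.5000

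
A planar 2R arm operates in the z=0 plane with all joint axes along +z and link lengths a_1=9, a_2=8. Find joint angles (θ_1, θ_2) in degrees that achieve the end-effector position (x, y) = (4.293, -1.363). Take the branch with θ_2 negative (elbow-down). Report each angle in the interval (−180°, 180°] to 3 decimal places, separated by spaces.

45.004 -150.004

cos θ_2 = (20.2876−9²−8²)/(2·9·8) = -0.8661; θ_2 = -150.0038° (elbow-down)
β = atan2(-1.3630,4.2930) = -17.6143°; ψ = atan2(-3.9995,2.0715) = -62.6184°
θ_1 = β − ψ = 45.0041°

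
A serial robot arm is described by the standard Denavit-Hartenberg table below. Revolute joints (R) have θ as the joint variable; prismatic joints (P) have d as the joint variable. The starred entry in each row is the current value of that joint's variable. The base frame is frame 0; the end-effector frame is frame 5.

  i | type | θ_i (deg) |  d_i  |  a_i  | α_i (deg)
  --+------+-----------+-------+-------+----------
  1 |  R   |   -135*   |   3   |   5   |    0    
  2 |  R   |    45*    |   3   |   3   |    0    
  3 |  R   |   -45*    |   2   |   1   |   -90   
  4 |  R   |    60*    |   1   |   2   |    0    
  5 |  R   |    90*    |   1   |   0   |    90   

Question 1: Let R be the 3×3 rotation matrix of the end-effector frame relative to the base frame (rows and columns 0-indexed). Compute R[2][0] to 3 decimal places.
End-effector x-axis (col 0 of R) = (0.6124,0.6124,-0.5000)
R[2][0] = -0.5000

-0.500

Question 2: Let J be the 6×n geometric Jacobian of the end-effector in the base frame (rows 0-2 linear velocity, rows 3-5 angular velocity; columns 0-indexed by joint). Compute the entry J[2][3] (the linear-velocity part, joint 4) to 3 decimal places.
axis z_3 = (0.7071,-0.7071,0.0000); lever o_n−o_3 = (0.7071,-2.1213,-1.7321)
cross product → J_v[:, 3] = (1.2247,1.2247,-1.0000)
J_ω[:, 3] = z_3
entry J[2][3] = -1.0000

-1.000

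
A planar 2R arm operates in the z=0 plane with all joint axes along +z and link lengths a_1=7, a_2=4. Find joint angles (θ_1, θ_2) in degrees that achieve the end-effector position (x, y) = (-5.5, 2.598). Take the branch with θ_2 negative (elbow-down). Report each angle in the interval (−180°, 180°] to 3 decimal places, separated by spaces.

cos θ_2 = (36.9996−7²−4²)/(2·7·4) = -0.5000; θ_2 = -120.0005° (elbow-down)
β = atan2(2.5980,-5.5000) = 154.7157°; ψ = atan2(-3.4641,5.0000) = -34.7150°
θ_1 = β − ψ = 189.4307°

-170.569 -120.000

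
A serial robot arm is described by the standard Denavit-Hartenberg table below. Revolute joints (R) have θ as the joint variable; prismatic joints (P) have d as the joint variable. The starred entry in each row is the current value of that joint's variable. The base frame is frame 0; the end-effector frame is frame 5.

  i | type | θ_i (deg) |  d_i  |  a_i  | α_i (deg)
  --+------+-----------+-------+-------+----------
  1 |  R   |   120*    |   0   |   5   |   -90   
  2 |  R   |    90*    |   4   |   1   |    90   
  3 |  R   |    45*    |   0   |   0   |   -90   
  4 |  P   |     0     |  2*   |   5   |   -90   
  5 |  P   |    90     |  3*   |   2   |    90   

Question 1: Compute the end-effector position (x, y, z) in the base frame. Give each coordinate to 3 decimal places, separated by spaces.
after link 1: o_1 = (-2.5000, 4.3301, 0.0000)
after link 2: o_2 = (-5.9641, 2.3301, -1.0000)
after link 3: o_3 = (-5.9641, 2.3301, -1.0000)
after link 4: o_4 = (-10.2507, -0.1447, -3.1213)
after link 5: o_5 = (-7.5260, -2.0357, -4.5355)

-7.526 -2.036 -4.536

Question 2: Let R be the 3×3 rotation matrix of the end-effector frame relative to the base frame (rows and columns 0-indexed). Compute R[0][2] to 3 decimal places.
End-effector z-axis (col 2 of R) = (-0.6124,-0.3536,-0.7071)
R[0][2] = -0.6124

-0.612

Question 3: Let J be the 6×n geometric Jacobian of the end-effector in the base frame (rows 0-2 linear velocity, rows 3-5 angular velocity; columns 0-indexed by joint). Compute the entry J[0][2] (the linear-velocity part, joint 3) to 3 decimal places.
axis z_2 = (-0.5000,0.8660,0.0000); lever o_n−o_2 = (-1.5619,-4.3658,-3.5355)
cross product → J_v[:, 2] = (-3.0619,-1.7678,3.5355)
J_ω[:, 2] = z_2
entry J[0][2] = -3.0619

-3.062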